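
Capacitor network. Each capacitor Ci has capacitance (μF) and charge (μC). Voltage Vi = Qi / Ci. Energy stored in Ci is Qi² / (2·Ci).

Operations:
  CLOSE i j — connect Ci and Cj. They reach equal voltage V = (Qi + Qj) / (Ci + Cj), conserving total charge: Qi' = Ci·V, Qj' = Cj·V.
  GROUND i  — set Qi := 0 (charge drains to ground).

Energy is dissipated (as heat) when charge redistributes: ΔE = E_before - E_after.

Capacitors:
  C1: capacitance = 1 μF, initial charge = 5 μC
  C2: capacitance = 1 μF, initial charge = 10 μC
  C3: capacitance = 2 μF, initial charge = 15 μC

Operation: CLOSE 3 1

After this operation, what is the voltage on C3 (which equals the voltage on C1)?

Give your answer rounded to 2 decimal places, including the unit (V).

Answer: 6.67 V

Derivation:
Initial: C1(1μF, Q=5μC, V=5.00V), C2(1μF, Q=10μC, V=10.00V), C3(2μF, Q=15μC, V=7.50V)
Op 1: CLOSE 3-1: Q_total=20.00, C_total=3.00, V=6.67; Q3=13.33, Q1=6.67; dissipated=2.083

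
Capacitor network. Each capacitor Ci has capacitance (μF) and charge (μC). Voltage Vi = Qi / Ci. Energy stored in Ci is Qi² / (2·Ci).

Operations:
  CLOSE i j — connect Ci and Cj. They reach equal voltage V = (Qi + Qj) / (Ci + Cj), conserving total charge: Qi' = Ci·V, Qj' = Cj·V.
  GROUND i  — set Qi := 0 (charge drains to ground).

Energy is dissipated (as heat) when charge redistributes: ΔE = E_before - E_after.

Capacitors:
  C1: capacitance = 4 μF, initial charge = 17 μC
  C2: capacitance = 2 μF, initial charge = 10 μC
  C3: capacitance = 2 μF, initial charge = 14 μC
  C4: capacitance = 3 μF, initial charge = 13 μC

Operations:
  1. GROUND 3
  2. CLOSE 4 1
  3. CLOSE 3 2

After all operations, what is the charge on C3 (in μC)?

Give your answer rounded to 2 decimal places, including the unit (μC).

Answer: 5.00 μC

Derivation:
Initial: C1(4μF, Q=17μC, V=4.25V), C2(2μF, Q=10μC, V=5.00V), C3(2μF, Q=14μC, V=7.00V), C4(3μF, Q=13μC, V=4.33V)
Op 1: GROUND 3: Q3=0; energy lost=49.000
Op 2: CLOSE 4-1: Q_total=30.00, C_total=7.00, V=4.29; Q4=12.86, Q1=17.14; dissipated=0.006
Op 3: CLOSE 3-2: Q_total=10.00, C_total=4.00, V=2.50; Q3=5.00, Q2=5.00; dissipated=12.500
Final charges: Q1=17.14, Q2=5.00, Q3=5.00, Q4=12.86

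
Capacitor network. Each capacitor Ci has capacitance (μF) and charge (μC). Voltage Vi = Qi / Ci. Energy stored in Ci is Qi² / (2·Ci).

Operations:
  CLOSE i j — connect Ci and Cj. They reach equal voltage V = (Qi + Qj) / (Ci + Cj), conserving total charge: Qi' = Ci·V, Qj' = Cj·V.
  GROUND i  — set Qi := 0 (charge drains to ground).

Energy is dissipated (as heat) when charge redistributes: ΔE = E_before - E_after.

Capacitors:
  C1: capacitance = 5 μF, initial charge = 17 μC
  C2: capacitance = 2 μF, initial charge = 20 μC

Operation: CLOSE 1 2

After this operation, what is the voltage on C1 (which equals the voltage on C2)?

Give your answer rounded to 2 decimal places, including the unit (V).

Answer: 5.29 V

Derivation:
Initial: C1(5μF, Q=17μC, V=3.40V), C2(2μF, Q=20μC, V=10.00V)
Op 1: CLOSE 1-2: Q_total=37.00, C_total=7.00, V=5.29; Q1=26.43, Q2=10.57; dissipated=31.114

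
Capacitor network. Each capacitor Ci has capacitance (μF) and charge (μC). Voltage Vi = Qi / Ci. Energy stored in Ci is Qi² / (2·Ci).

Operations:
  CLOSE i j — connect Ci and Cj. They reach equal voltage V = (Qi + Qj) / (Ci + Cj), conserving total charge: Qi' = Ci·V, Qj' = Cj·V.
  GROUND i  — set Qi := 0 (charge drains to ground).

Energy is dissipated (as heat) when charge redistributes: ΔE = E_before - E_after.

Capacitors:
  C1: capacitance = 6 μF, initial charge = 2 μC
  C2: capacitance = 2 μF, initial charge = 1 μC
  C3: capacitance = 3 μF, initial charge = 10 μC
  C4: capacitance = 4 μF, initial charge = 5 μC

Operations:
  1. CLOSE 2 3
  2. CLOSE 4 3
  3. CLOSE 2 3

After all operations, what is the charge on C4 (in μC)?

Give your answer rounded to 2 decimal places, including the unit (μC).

Initial: C1(6μF, Q=2μC, V=0.33V), C2(2μF, Q=1μC, V=0.50V), C3(3μF, Q=10μC, V=3.33V), C4(4μF, Q=5μC, V=1.25V)
Op 1: CLOSE 2-3: Q_total=11.00, C_total=5.00, V=2.20; Q2=4.40, Q3=6.60; dissipated=4.817
Op 2: CLOSE 4-3: Q_total=11.60, C_total=7.00, V=1.66; Q4=6.63, Q3=4.97; dissipated=0.774
Op 3: CLOSE 2-3: Q_total=9.37, C_total=5.00, V=1.87; Q2=3.75, Q3=5.62; dissipated=0.177
Final charges: Q1=2.00, Q2=3.75, Q3=5.62, Q4=6.63

Answer: 6.63 μC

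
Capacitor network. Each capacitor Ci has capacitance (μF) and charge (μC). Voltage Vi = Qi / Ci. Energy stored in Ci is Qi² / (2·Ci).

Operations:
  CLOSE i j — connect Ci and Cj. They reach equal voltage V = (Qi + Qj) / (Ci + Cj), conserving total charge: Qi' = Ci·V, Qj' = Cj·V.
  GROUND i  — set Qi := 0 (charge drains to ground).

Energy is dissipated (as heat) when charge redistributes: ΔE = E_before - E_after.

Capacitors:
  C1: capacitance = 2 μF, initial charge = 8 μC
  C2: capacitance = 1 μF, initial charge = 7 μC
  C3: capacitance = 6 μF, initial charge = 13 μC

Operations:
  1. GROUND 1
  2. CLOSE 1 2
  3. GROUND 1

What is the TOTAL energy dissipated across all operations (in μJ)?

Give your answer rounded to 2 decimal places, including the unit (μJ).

Initial: C1(2μF, Q=8μC, V=4.00V), C2(1μF, Q=7μC, V=7.00V), C3(6μF, Q=13μC, V=2.17V)
Op 1: GROUND 1: Q1=0; energy lost=16.000
Op 2: CLOSE 1-2: Q_total=7.00, C_total=3.00, V=2.33; Q1=4.67, Q2=2.33; dissipated=16.333
Op 3: GROUND 1: Q1=0; energy lost=5.444
Total dissipated: 37.778 μJ

Answer: 37.78 μJ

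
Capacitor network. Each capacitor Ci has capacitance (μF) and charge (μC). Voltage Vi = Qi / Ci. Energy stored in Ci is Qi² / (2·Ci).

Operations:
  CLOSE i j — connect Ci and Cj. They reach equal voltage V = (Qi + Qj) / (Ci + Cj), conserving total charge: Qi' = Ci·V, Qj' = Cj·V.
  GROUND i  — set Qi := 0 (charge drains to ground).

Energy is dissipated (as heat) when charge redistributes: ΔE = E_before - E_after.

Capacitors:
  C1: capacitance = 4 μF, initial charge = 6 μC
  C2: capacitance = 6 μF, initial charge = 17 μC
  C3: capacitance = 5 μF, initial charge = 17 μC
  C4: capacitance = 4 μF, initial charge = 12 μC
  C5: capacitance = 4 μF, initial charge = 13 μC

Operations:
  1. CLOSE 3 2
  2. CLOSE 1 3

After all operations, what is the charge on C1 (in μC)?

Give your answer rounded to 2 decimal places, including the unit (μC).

Answer: 9.54 μC

Derivation:
Initial: C1(4μF, Q=6μC, V=1.50V), C2(6μF, Q=17μC, V=2.83V), C3(5μF, Q=17μC, V=3.40V), C4(4μF, Q=12μC, V=3.00V), C5(4μF, Q=13μC, V=3.25V)
Op 1: CLOSE 3-2: Q_total=34.00, C_total=11.00, V=3.09; Q3=15.45, Q2=18.55; dissipated=0.438
Op 2: CLOSE 1-3: Q_total=21.45, C_total=9.00, V=2.38; Q1=9.54, Q3=11.92; dissipated=2.812
Final charges: Q1=9.54, Q2=18.55, Q3=11.92, Q4=12.00, Q5=13.00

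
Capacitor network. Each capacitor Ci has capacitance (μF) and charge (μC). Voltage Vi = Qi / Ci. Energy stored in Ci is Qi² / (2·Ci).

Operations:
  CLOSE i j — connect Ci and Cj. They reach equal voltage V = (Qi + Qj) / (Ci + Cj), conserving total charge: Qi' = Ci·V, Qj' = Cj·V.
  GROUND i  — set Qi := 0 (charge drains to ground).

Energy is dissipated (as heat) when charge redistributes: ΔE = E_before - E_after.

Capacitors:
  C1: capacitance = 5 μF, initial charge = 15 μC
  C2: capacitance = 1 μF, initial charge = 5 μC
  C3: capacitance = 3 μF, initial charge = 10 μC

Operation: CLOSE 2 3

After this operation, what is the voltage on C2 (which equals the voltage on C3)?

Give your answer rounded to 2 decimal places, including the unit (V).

Initial: C1(5μF, Q=15μC, V=3.00V), C2(1μF, Q=5μC, V=5.00V), C3(3μF, Q=10μC, V=3.33V)
Op 1: CLOSE 2-3: Q_total=15.00, C_total=4.00, V=3.75; Q2=3.75, Q3=11.25; dissipated=1.042

Answer: 3.75 V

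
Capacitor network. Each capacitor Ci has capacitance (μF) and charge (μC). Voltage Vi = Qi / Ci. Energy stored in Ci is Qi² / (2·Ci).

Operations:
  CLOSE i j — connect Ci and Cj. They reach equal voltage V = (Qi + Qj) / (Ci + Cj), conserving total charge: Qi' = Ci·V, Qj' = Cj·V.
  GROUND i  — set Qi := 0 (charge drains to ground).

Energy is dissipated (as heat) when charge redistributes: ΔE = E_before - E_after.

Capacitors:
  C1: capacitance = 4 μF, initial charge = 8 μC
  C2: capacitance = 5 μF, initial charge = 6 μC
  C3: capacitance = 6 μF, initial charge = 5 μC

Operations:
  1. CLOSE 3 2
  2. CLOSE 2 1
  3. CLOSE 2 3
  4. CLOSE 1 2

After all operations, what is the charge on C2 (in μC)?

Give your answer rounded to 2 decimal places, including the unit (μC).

Initial: C1(4μF, Q=8μC, V=2.00V), C2(5μF, Q=6μC, V=1.20V), C3(6μF, Q=5μC, V=0.83V)
Op 1: CLOSE 3-2: Q_total=11.00, C_total=11.00, V=1.00; Q3=6.00, Q2=5.00; dissipated=0.183
Op 2: CLOSE 2-1: Q_total=13.00, C_total=9.00, V=1.44; Q2=7.22, Q1=5.78; dissipated=1.111
Op 3: CLOSE 2-3: Q_total=13.22, C_total=11.00, V=1.20; Q2=6.01, Q3=7.21; dissipated=0.269
Op 4: CLOSE 1-2: Q_total=11.79, C_total=9.00, V=1.31; Q1=5.24, Q2=6.55; dissipated=0.065
Final charges: Q1=5.24, Q2=6.55, Q3=7.21

Answer: 6.55 μC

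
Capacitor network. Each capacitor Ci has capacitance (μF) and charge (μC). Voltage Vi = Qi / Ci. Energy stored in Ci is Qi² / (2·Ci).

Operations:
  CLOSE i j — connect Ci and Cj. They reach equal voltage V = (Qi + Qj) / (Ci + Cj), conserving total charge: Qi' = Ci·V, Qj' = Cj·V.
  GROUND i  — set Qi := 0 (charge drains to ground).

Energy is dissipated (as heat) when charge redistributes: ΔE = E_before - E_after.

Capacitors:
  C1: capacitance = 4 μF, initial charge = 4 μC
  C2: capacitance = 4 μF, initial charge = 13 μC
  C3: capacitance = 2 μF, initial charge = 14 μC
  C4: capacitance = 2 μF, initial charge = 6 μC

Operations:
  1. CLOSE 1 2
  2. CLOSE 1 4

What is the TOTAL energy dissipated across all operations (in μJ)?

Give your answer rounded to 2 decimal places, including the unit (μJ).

Answer: 5.57 μJ

Derivation:
Initial: C1(4μF, Q=4μC, V=1.00V), C2(4μF, Q=13μC, V=3.25V), C3(2μF, Q=14μC, V=7.00V), C4(2μF, Q=6μC, V=3.00V)
Op 1: CLOSE 1-2: Q_total=17.00, C_total=8.00, V=2.12; Q1=8.50, Q2=8.50; dissipated=5.062
Op 2: CLOSE 1-4: Q_total=14.50, C_total=6.00, V=2.42; Q1=9.67, Q4=4.83; dissipated=0.510
Total dissipated: 5.573 μJ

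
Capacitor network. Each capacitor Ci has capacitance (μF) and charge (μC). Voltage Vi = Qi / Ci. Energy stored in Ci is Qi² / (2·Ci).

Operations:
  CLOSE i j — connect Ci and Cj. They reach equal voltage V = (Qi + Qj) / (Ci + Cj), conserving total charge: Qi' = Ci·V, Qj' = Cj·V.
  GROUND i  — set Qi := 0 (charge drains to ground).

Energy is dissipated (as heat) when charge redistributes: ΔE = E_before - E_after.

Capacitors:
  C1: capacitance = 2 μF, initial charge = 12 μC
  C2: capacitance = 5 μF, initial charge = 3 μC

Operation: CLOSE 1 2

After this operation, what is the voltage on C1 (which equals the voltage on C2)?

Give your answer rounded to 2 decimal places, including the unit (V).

Initial: C1(2μF, Q=12μC, V=6.00V), C2(5μF, Q=3μC, V=0.60V)
Op 1: CLOSE 1-2: Q_total=15.00, C_total=7.00, V=2.14; Q1=4.29, Q2=10.71; dissipated=20.829

Answer: 2.14 V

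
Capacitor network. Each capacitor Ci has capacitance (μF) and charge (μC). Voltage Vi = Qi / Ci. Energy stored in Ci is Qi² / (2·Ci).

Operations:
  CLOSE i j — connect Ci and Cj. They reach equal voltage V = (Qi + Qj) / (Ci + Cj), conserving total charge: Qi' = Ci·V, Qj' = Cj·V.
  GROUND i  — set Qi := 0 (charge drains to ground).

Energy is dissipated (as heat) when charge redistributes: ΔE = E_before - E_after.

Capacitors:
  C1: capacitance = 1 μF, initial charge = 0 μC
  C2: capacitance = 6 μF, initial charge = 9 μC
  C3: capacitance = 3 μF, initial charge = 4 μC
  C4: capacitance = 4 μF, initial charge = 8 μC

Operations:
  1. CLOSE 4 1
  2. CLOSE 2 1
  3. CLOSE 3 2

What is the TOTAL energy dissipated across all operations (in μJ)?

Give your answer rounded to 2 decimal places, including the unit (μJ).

Answer: 1.64 μJ

Derivation:
Initial: C1(1μF, Q=0μC, V=0.00V), C2(6μF, Q=9μC, V=1.50V), C3(3μF, Q=4μC, V=1.33V), C4(4μF, Q=8μC, V=2.00V)
Op 1: CLOSE 4-1: Q_total=8.00, C_total=5.00, V=1.60; Q4=6.40, Q1=1.60; dissipated=1.600
Op 2: CLOSE 2-1: Q_total=10.60, C_total=7.00, V=1.51; Q2=9.09, Q1=1.51; dissipated=0.004
Op 3: CLOSE 3-2: Q_total=13.09, C_total=9.00, V=1.45; Q3=4.36, Q2=8.72; dissipated=0.033
Total dissipated: 1.637 μJ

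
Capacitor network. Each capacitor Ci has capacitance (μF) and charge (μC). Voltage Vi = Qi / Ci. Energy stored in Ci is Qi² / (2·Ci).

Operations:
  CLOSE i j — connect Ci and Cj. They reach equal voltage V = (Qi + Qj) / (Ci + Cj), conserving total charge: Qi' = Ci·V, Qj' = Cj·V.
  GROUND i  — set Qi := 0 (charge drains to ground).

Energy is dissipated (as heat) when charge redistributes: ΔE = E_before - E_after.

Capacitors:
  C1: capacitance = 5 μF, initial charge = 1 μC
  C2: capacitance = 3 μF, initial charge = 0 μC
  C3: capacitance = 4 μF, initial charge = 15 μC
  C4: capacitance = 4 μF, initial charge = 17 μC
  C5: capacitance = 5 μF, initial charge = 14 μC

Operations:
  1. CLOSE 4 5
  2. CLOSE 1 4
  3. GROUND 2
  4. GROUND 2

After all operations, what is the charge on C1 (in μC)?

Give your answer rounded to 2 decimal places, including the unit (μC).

Initial: C1(5μF, Q=1μC, V=0.20V), C2(3μF, Q=0μC, V=0.00V), C3(4μF, Q=15μC, V=3.75V), C4(4μF, Q=17μC, V=4.25V), C5(5μF, Q=14μC, V=2.80V)
Op 1: CLOSE 4-5: Q_total=31.00, C_total=9.00, V=3.44; Q4=13.78, Q5=17.22; dissipated=2.336
Op 2: CLOSE 1-4: Q_total=14.78, C_total=9.00, V=1.64; Q1=8.21, Q4=6.57; dissipated=11.696
Op 3: GROUND 2: Q2=0; energy lost=0.000
Op 4: GROUND 2: Q2=0; energy lost=0.000
Final charges: Q1=8.21, Q2=0.00, Q3=15.00, Q4=6.57, Q5=17.22

Answer: 8.21 μC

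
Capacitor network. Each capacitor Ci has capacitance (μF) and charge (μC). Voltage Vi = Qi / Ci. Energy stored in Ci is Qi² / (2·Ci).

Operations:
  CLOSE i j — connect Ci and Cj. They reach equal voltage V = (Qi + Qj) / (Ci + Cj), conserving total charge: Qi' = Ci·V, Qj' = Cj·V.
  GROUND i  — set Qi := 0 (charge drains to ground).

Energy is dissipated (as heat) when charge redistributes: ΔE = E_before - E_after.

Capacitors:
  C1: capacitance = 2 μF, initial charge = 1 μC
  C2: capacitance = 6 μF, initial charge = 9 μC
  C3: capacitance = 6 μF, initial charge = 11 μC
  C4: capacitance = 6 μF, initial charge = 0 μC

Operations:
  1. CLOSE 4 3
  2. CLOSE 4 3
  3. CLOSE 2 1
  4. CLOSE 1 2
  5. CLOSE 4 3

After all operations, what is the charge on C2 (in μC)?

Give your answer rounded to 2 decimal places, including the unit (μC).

Initial: C1(2μF, Q=1μC, V=0.50V), C2(6μF, Q=9μC, V=1.50V), C3(6μF, Q=11μC, V=1.83V), C4(6μF, Q=0μC, V=0.00V)
Op 1: CLOSE 4-3: Q_total=11.00, C_total=12.00, V=0.92; Q4=5.50, Q3=5.50; dissipated=5.042
Op 2: CLOSE 4-3: Q_total=11.00, C_total=12.00, V=0.92; Q4=5.50, Q3=5.50; dissipated=0.000
Op 3: CLOSE 2-1: Q_total=10.00, C_total=8.00, V=1.25; Q2=7.50, Q1=2.50; dissipated=0.750
Op 4: CLOSE 1-2: Q_total=10.00, C_total=8.00, V=1.25; Q1=2.50, Q2=7.50; dissipated=0.000
Op 5: CLOSE 4-3: Q_total=11.00, C_total=12.00, V=0.92; Q4=5.50, Q3=5.50; dissipated=0.000
Final charges: Q1=2.50, Q2=7.50, Q3=5.50, Q4=5.50

Answer: 7.50 μC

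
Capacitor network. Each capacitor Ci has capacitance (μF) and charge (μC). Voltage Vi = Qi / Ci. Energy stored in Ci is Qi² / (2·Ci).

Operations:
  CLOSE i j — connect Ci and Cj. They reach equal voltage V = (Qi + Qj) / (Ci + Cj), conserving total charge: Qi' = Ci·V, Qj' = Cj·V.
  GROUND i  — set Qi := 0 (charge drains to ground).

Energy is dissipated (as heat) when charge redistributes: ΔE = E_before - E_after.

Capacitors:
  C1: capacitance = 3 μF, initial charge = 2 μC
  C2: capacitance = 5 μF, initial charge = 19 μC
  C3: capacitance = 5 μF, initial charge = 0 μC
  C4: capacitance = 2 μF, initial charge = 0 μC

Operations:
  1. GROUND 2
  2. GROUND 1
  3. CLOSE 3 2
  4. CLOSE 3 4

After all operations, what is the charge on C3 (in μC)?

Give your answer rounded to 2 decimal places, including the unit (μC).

Initial: C1(3μF, Q=2μC, V=0.67V), C2(5μF, Q=19μC, V=3.80V), C3(5μF, Q=0μC, V=0.00V), C4(2μF, Q=0μC, V=0.00V)
Op 1: GROUND 2: Q2=0; energy lost=36.100
Op 2: GROUND 1: Q1=0; energy lost=0.667
Op 3: CLOSE 3-2: Q_total=0.00, C_total=10.00, V=0.00; Q3=0.00, Q2=0.00; dissipated=0.000
Op 4: CLOSE 3-4: Q_total=0.00, C_total=7.00, V=0.00; Q3=0.00, Q4=0.00; dissipated=0.000
Final charges: Q1=0.00, Q2=0.00, Q3=0.00, Q4=0.00

Answer: 0.00 μC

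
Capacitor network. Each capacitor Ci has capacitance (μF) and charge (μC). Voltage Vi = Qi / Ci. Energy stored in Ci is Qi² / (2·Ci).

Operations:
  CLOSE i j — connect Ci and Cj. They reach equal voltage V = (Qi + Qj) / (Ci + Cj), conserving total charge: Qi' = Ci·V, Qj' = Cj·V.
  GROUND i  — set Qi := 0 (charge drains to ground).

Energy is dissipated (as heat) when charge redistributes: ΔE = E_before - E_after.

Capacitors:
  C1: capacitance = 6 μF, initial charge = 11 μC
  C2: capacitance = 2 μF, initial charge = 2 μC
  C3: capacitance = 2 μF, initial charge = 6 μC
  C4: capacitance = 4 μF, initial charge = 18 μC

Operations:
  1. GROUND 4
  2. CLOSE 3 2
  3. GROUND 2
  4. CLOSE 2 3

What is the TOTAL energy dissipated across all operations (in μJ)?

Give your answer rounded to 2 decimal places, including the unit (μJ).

Answer: 48.50 μJ

Derivation:
Initial: C1(6μF, Q=11μC, V=1.83V), C2(2μF, Q=2μC, V=1.00V), C3(2μF, Q=6μC, V=3.00V), C4(4μF, Q=18μC, V=4.50V)
Op 1: GROUND 4: Q4=0; energy lost=40.500
Op 2: CLOSE 3-2: Q_total=8.00, C_total=4.00, V=2.00; Q3=4.00, Q2=4.00; dissipated=2.000
Op 3: GROUND 2: Q2=0; energy lost=4.000
Op 4: CLOSE 2-3: Q_total=4.00, C_total=4.00, V=1.00; Q2=2.00, Q3=2.00; dissipated=2.000
Total dissipated: 48.500 μJ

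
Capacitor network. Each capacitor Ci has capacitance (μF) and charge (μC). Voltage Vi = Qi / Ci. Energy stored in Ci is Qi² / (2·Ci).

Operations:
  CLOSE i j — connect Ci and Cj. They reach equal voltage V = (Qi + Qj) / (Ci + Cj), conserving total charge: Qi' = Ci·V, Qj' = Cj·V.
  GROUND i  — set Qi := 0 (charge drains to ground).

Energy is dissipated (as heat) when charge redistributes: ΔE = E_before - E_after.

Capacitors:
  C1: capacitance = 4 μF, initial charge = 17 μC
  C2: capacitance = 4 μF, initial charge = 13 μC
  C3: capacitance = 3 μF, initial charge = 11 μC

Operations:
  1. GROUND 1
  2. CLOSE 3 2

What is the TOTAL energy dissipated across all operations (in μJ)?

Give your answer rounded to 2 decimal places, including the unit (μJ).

Answer: 36.27 μJ

Derivation:
Initial: C1(4μF, Q=17μC, V=4.25V), C2(4μF, Q=13μC, V=3.25V), C3(3μF, Q=11μC, V=3.67V)
Op 1: GROUND 1: Q1=0; energy lost=36.125
Op 2: CLOSE 3-2: Q_total=24.00, C_total=7.00, V=3.43; Q3=10.29, Q2=13.71; dissipated=0.149
Total dissipated: 36.274 μJ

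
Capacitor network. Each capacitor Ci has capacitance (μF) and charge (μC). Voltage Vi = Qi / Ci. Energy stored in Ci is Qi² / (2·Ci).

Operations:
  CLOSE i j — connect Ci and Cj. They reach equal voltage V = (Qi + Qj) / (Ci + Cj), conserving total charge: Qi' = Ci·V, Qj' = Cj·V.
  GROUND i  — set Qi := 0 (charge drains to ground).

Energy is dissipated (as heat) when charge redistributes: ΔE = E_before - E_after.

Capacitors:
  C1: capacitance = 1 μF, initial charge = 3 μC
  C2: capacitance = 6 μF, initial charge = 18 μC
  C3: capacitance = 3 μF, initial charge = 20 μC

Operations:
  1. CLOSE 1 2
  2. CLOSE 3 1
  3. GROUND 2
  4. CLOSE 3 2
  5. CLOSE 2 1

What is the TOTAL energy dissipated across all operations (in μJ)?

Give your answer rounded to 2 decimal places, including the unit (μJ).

Answer: 71.40 μJ

Derivation:
Initial: C1(1μF, Q=3μC, V=3.00V), C2(6μF, Q=18μC, V=3.00V), C3(3μF, Q=20μC, V=6.67V)
Op 1: CLOSE 1-2: Q_total=21.00, C_total=7.00, V=3.00; Q1=3.00, Q2=18.00; dissipated=0.000
Op 2: CLOSE 3-1: Q_total=23.00, C_total=4.00, V=5.75; Q3=17.25, Q1=5.75; dissipated=5.042
Op 3: GROUND 2: Q2=0; energy lost=27.000
Op 4: CLOSE 3-2: Q_total=17.25, C_total=9.00, V=1.92; Q3=5.75, Q2=11.50; dissipated=33.062
Op 5: CLOSE 2-1: Q_total=17.25, C_total=7.00, V=2.46; Q2=14.79, Q1=2.46; dissipated=6.298
Total dissipated: 71.402 μJ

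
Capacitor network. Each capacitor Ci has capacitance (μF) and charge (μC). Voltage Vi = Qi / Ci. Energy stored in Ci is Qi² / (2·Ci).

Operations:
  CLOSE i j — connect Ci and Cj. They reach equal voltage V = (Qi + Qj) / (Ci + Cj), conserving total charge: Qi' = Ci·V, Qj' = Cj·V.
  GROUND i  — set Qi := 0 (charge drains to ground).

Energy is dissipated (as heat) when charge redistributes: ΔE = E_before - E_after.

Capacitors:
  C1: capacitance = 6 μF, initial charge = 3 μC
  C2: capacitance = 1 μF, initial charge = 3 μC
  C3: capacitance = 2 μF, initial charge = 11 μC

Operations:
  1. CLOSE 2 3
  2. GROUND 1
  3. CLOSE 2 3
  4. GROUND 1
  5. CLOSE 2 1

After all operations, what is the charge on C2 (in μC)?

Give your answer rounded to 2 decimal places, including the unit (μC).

Initial: C1(6μF, Q=3μC, V=0.50V), C2(1μF, Q=3μC, V=3.00V), C3(2μF, Q=11μC, V=5.50V)
Op 1: CLOSE 2-3: Q_total=14.00, C_total=3.00, V=4.67; Q2=4.67, Q3=9.33; dissipated=2.083
Op 2: GROUND 1: Q1=0; energy lost=0.750
Op 3: CLOSE 2-3: Q_total=14.00, C_total=3.00, V=4.67; Q2=4.67, Q3=9.33; dissipated=0.000
Op 4: GROUND 1: Q1=0; energy lost=0.000
Op 5: CLOSE 2-1: Q_total=4.67, C_total=7.00, V=0.67; Q2=0.67, Q1=4.00; dissipated=9.333
Final charges: Q1=4.00, Q2=0.67, Q3=9.33

Answer: 0.67 μC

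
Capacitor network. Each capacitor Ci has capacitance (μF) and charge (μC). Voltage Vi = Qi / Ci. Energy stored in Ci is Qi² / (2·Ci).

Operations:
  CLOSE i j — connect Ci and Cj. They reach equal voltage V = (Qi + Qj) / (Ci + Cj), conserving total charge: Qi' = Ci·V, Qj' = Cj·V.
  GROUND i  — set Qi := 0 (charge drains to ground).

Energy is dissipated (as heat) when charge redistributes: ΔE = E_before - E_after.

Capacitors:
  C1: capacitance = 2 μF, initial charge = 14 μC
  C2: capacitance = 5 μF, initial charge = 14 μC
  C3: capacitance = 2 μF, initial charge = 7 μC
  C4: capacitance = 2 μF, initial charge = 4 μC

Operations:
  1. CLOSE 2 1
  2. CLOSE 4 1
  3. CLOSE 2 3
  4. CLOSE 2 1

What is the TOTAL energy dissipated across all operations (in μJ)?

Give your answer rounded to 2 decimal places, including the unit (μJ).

Answer: 15.30 μJ

Derivation:
Initial: C1(2μF, Q=14μC, V=7.00V), C2(5μF, Q=14μC, V=2.80V), C3(2μF, Q=7μC, V=3.50V), C4(2μF, Q=4μC, V=2.00V)
Op 1: CLOSE 2-1: Q_total=28.00, C_total=7.00, V=4.00; Q2=20.00, Q1=8.00; dissipated=12.600
Op 2: CLOSE 4-1: Q_total=12.00, C_total=4.00, V=3.00; Q4=6.00, Q1=6.00; dissipated=2.000
Op 3: CLOSE 2-3: Q_total=27.00, C_total=7.00, V=3.86; Q2=19.29, Q3=7.71; dissipated=0.179
Op 4: CLOSE 2-1: Q_total=25.29, C_total=7.00, V=3.61; Q2=18.06, Q1=7.22; dissipated=0.525
Total dissipated: 15.303 μJ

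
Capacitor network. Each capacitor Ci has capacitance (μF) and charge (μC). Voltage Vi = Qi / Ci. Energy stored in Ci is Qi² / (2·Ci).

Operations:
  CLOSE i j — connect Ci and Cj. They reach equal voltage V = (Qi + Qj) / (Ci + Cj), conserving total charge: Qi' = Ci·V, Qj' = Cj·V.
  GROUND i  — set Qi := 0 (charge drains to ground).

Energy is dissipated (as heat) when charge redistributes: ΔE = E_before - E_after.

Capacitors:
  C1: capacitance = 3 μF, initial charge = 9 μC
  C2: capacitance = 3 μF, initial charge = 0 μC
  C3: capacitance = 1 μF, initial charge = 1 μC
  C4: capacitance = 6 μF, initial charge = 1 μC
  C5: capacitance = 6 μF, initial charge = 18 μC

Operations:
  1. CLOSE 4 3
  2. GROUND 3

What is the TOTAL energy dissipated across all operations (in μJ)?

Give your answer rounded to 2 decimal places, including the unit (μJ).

Answer: 0.34 μJ

Derivation:
Initial: C1(3μF, Q=9μC, V=3.00V), C2(3μF, Q=0μC, V=0.00V), C3(1μF, Q=1μC, V=1.00V), C4(6μF, Q=1μC, V=0.17V), C5(6μF, Q=18μC, V=3.00V)
Op 1: CLOSE 4-3: Q_total=2.00, C_total=7.00, V=0.29; Q4=1.71, Q3=0.29; dissipated=0.298
Op 2: GROUND 3: Q3=0; energy lost=0.041
Total dissipated: 0.338 μJ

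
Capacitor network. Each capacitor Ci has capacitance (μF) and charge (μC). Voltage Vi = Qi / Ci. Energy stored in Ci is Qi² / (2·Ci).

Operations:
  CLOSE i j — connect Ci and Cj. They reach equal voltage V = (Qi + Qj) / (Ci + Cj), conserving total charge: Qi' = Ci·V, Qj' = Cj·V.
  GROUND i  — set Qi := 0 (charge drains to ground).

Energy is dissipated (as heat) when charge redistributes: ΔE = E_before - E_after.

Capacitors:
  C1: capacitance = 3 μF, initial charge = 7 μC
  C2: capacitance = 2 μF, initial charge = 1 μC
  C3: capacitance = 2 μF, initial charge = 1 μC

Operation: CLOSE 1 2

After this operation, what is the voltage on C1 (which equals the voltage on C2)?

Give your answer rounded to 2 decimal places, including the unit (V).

Answer: 1.60 V

Derivation:
Initial: C1(3μF, Q=7μC, V=2.33V), C2(2μF, Q=1μC, V=0.50V), C3(2μF, Q=1μC, V=0.50V)
Op 1: CLOSE 1-2: Q_total=8.00, C_total=5.00, V=1.60; Q1=4.80, Q2=3.20; dissipated=2.017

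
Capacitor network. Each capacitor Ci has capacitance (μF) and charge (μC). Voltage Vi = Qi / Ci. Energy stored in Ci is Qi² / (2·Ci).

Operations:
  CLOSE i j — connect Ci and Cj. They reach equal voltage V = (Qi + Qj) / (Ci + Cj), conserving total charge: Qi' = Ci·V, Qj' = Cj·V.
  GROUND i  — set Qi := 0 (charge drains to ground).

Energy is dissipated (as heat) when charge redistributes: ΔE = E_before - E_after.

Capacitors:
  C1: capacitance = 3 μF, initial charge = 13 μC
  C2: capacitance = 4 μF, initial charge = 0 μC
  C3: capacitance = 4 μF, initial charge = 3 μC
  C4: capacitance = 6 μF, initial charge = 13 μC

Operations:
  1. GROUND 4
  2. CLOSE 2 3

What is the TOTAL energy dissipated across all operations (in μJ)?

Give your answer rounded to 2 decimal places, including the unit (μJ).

Initial: C1(3μF, Q=13μC, V=4.33V), C2(4μF, Q=0μC, V=0.00V), C3(4μF, Q=3μC, V=0.75V), C4(6μF, Q=13μC, V=2.17V)
Op 1: GROUND 4: Q4=0; energy lost=14.083
Op 2: CLOSE 2-3: Q_total=3.00, C_total=8.00, V=0.38; Q2=1.50, Q3=1.50; dissipated=0.562
Total dissipated: 14.646 μJ

Answer: 14.65 μJ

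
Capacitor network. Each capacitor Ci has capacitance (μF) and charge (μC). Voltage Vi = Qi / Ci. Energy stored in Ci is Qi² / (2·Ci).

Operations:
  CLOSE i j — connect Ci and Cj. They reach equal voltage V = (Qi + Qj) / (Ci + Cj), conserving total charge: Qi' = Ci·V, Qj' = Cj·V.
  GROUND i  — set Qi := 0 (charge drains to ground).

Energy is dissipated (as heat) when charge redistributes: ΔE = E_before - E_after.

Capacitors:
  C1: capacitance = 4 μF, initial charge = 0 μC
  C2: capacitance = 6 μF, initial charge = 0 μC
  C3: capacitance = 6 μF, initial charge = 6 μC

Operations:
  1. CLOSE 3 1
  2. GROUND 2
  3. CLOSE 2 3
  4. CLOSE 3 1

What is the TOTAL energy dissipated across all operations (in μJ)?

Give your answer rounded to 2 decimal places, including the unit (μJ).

Initial: C1(4μF, Q=0μC, V=0.00V), C2(6μF, Q=0μC, V=0.00V), C3(6μF, Q=6μC, V=1.00V)
Op 1: CLOSE 3-1: Q_total=6.00, C_total=10.00, V=0.60; Q3=3.60, Q1=2.40; dissipated=1.200
Op 2: GROUND 2: Q2=0; energy lost=0.000
Op 3: CLOSE 2-3: Q_total=3.60, C_total=12.00, V=0.30; Q2=1.80, Q3=1.80; dissipated=0.540
Op 4: CLOSE 3-1: Q_total=4.20, C_total=10.00, V=0.42; Q3=2.52, Q1=1.68; dissipated=0.108
Total dissipated: 1.848 μJ

Answer: 1.85 μJ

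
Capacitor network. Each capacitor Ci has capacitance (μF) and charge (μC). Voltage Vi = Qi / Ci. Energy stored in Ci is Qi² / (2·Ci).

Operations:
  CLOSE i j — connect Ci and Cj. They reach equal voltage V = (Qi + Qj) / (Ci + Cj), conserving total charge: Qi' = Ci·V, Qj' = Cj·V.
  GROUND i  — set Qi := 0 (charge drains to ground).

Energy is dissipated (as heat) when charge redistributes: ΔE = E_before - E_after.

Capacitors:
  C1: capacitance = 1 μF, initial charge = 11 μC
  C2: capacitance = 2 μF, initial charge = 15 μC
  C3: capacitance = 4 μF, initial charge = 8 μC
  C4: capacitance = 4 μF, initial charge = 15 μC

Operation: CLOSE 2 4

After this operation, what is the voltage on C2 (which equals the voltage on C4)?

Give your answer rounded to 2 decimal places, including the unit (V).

Initial: C1(1μF, Q=11μC, V=11.00V), C2(2μF, Q=15μC, V=7.50V), C3(4μF, Q=8μC, V=2.00V), C4(4μF, Q=15μC, V=3.75V)
Op 1: CLOSE 2-4: Q_total=30.00, C_total=6.00, V=5.00; Q2=10.00, Q4=20.00; dissipated=9.375

Answer: 5.00 V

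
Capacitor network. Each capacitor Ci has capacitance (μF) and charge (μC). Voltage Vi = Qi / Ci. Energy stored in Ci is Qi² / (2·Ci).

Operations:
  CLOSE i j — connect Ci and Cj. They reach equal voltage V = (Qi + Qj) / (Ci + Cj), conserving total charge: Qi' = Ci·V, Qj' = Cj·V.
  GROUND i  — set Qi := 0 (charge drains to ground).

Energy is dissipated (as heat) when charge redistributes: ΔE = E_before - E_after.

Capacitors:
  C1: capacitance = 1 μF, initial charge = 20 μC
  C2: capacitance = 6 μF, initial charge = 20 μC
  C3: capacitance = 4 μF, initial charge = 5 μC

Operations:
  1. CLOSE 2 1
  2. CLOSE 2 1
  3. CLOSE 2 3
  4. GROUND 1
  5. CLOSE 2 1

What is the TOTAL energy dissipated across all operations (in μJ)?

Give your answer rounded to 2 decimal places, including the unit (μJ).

Answer: 165.90 μJ

Derivation:
Initial: C1(1μF, Q=20μC, V=20.00V), C2(6μF, Q=20μC, V=3.33V), C3(4μF, Q=5μC, V=1.25V)
Op 1: CLOSE 2-1: Q_total=40.00, C_total=7.00, V=5.71; Q2=34.29, Q1=5.71; dissipated=119.048
Op 2: CLOSE 2-1: Q_total=40.00, C_total=7.00, V=5.71; Q2=34.29, Q1=5.71; dissipated=0.000
Op 3: CLOSE 2-3: Q_total=39.29, C_total=10.00, V=3.93; Q2=23.57, Q3=15.71; dissipated=23.916
Op 4: GROUND 1: Q1=0; energy lost=16.327
Op 5: CLOSE 2-1: Q_total=23.57, C_total=7.00, V=3.37; Q2=20.20, Q1=3.37; dissipated=6.614
Total dissipated: 165.904 μJ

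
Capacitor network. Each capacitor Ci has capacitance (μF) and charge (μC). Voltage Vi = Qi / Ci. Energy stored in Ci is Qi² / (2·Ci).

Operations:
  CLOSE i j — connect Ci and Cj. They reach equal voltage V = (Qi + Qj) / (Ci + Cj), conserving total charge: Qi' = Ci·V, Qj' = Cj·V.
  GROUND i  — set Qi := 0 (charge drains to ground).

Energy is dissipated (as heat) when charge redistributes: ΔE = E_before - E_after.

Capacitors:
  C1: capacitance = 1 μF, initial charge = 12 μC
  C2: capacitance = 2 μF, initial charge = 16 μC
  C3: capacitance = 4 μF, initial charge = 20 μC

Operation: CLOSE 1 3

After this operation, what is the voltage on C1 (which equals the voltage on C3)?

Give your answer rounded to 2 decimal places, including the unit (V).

Initial: C1(1μF, Q=12μC, V=12.00V), C2(2μF, Q=16μC, V=8.00V), C3(4μF, Q=20μC, V=5.00V)
Op 1: CLOSE 1-3: Q_total=32.00, C_total=5.00, V=6.40; Q1=6.40, Q3=25.60; dissipated=19.600

Answer: 6.40 V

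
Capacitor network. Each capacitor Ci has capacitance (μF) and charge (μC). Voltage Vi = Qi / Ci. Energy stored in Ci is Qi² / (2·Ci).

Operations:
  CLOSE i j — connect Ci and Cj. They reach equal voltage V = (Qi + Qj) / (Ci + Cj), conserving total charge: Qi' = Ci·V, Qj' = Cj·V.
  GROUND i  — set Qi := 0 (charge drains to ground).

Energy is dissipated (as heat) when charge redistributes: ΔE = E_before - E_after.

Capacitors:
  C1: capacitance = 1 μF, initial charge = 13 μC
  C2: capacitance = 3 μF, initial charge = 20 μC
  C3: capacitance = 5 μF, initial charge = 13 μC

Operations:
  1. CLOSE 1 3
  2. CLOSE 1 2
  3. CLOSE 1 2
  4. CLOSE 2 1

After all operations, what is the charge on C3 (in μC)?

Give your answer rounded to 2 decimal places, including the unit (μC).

Answer: 21.67 μC

Derivation:
Initial: C1(1μF, Q=13μC, V=13.00V), C2(3μF, Q=20μC, V=6.67V), C3(5μF, Q=13μC, V=2.60V)
Op 1: CLOSE 1-3: Q_total=26.00, C_total=6.00, V=4.33; Q1=4.33, Q3=21.67; dissipated=45.067
Op 2: CLOSE 1-2: Q_total=24.33, C_total=4.00, V=6.08; Q1=6.08, Q2=18.25; dissipated=2.042
Op 3: CLOSE 1-2: Q_total=24.33, C_total=4.00, V=6.08; Q1=6.08, Q2=18.25; dissipated=0.000
Op 4: CLOSE 2-1: Q_total=24.33, C_total=4.00, V=6.08; Q2=18.25, Q1=6.08; dissipated=0.000
Final charges: Q1=6.08, Q2=18.25, Q3=21.67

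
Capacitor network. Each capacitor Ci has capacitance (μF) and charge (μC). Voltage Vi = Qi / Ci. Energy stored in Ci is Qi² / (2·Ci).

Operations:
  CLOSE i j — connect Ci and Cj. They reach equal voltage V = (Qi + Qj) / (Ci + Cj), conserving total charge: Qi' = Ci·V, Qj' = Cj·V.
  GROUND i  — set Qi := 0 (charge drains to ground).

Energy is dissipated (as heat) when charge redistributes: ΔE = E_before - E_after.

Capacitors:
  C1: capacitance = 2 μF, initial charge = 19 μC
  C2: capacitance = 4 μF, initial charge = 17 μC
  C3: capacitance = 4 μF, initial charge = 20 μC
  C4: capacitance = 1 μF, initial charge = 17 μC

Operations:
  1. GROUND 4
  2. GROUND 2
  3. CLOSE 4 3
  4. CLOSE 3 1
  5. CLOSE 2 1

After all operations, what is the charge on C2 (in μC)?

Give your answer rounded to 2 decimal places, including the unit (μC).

Initial: C1(2μF, Q=19μC, V=9.50V), C2(4μF, Q=17μC, V=4.25V), C3(4μF, Q=20μC, V=5.00V), C4(1μF, Q=17μC, V=17.00V)
Op 1: GROUND 4: Q4=0; energy lost=144.500
Op 2: GROUND 2: Q2=0; energy lost=36.125
Op 3: CLOSE 4-3: Q_total=20.00, C_total=5.00, V=4.00; Q4=4.00, Q3=16.00; dissipated=10.000
Op 4: CLOSE 3-1: Q_total=35.00, C_total=6.00, V=5.83; Q3=23.33, Q1=11.67; dissipated=20.167
Op 5: CLOSE 2-1: Q_total=11.67, C_total=6.00, V=1.94; Q2=7.78, Q1=3.89; dissipated=22.685
Final charges: Q1=3.89, Q2=7.78, Q3=23.33, Q4=4.00

Answer: 7.78 μC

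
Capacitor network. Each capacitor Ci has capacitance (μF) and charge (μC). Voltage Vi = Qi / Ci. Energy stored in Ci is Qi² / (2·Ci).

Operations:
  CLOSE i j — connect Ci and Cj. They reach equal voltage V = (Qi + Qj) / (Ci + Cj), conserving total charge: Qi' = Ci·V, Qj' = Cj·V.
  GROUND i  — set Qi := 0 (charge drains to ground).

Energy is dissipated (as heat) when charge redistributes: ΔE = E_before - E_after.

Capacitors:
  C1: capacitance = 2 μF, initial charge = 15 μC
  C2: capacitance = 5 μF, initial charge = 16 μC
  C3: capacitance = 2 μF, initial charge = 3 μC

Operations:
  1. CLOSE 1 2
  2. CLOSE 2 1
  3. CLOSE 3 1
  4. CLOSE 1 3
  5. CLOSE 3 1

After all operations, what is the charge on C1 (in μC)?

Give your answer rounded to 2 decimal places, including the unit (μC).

Initial: C1(2μF, Q=15μC, V=7.50V), C2(5μF, Q=16μC, V=3.20V), C3(2μF, Q=3μC, V=1.50V)
Op 1: CLOSE 1-2: Q_total=31.00, C_total=7.00, V=4.43; Q1=8.86, Q2=22.14; dissipated=13.207
Op 2: CLOSE 2-1: Q_total=31.00, C_total=7.00, V=4.43; Q2=22.14, Q1=8.86; dissipated=0.000
Op 3: CLOSE 3-1: Q_total=11.86, C_total=4.00, V=2.96; Q3=5.93, Q1=5.93; dissipated=4.288
Op 4: CLOSE 1-3: Q_total=11.86, C_total=4.00, V=2.96; Q1=5.93, Q3=5.93; dissipated=0.000
Op 5: CLOSE 3-1: Q_total=11.86, C_total=4.00, V=2.96; Q3=5.93, Q1=5.93; dissipated=0.000
Final charges: Q1=5.93, Q2=22.14, Q3=5.93

Answer: 5.93 μC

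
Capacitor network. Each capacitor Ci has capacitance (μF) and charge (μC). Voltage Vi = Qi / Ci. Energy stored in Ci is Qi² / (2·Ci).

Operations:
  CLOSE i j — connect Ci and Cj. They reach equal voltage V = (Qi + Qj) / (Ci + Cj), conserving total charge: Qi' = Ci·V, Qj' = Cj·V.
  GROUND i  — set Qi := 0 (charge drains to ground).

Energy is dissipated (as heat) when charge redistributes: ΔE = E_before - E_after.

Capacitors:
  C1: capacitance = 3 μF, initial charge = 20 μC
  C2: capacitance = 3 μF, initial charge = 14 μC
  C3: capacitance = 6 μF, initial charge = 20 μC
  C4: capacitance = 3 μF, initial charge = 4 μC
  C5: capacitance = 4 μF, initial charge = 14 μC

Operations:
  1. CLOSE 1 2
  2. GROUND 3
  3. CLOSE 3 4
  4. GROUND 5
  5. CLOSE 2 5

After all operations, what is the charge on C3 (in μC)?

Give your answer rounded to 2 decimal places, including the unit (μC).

Initial: C1(3μF, Q=20μC, V=6.67V), C2(3μF, Q=14μC, V=4.67V), C3(6μF, Q=20μC, V=3.33V), C4(3μF, Q=4μC, V=1.33V), C5(4μF, Q=14μC, V=3.50V)
Op 1: CLOSE 1-2: Q_total=34.00, C_total=6.00, V=5.67; Q1=17.00, Q2=17.00; dissipated=3.000
Op 2: GROUND 3: Q3=0; energy lost=33.333
Op 3: CLOSE 3-4: Q_total=4.00, C_total=9.00, V=0.44; Q3=2.67, Q4=1.33; dissipated=1.778
Op 4: GROUND 5: Q5=0; energy lost=24.500
Op 5: CLOSE 2-5: Q_total=17.00, C_total=7.00, V=2.43; Q2=7.29, Q5=9.71; dissipated=27.524
Final charges: Q1=17.00, Q2=7.29, Q3=2.67, Q4=1.33, Q5=9.71

Answer: 2.67 μC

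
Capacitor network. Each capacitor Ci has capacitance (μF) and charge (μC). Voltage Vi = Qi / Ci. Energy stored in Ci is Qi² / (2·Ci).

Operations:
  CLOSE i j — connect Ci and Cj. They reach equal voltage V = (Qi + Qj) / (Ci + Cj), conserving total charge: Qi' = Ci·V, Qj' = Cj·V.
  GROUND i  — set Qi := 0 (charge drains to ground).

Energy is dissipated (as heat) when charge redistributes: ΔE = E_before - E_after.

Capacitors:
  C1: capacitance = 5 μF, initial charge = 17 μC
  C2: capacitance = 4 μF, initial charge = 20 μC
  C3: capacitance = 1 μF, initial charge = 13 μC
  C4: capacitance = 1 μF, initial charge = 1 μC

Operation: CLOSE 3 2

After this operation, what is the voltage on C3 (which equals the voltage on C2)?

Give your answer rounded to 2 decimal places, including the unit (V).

Initial: C1(5μF, Q=17μC, V=3.40V), C2(4μF, Q=20μC, V=5.00V), C3(1μF, Q=13μC, V=13.00V), C4(1μF, Q=1μC, V=1.00V)
Op 1: CLOSE 3-2: Q_total=33.00, C_total=5.00, V=6.60; Q3=6.60, Q2=26.40; dissipated=25.600

Answer: 6.60 V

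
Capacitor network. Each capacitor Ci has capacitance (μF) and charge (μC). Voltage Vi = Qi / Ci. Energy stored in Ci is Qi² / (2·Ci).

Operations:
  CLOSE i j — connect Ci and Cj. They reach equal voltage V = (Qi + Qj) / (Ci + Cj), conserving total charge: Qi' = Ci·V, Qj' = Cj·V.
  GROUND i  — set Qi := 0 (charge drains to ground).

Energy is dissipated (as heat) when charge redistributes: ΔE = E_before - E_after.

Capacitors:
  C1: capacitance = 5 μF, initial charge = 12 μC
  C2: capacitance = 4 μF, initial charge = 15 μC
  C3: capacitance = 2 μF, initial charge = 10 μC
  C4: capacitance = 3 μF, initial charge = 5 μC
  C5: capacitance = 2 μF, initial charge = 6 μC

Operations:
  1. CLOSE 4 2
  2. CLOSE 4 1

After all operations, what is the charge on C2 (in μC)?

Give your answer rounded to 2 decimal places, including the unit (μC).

Initial: C1(5μF, Q=12μC, V=2.40V), C2(4μF, Q=15μC, V=3.75V), C3(2μF, Q=10μC, V=5.00V), C4(3μF, Q=5μC, V=1.67V), C5(2μF, Q=6μC, V=3.00V)
Op 1: CLOSE 4-2: Q_total=20.00, C_total=7.00, V=2.86; Q4=8.57, Q2=11.43; dissipated=3.720
Op 2: CLOSE 4-1: Q_total=20.57, C_total=8.00, V=2.57; Q4=7.71, Q1=12.86; dissipated=0.196
Final charges: Q1=12.86, Q2=11.43, Q3=10.00, Q4=7.71, Q5=6.00

Answer: 11.43 μC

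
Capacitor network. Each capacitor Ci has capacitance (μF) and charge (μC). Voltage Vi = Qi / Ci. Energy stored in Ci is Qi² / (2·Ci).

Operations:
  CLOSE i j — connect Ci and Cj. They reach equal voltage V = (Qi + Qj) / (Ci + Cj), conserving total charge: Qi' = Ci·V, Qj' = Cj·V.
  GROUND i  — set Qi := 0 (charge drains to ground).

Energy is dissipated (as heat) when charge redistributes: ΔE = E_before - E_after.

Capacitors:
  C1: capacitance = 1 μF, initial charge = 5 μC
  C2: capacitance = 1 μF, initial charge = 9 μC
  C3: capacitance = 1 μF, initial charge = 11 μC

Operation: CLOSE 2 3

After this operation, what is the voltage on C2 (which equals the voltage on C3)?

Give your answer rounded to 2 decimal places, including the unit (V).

Answer: 10.00 V

Derivation:
Initial: C1(1μF, Q=5μC, V=5.00V), C2(1μF, Q=9μC, V=9.00V), C3(1μF, Q=11μC, V=11.00V)
Op 1: CLOSE 2-3: Q_total=20.00, C_total=2.00, V=10.00; Q2=10.00, Q3=10.00; dissipated=1.000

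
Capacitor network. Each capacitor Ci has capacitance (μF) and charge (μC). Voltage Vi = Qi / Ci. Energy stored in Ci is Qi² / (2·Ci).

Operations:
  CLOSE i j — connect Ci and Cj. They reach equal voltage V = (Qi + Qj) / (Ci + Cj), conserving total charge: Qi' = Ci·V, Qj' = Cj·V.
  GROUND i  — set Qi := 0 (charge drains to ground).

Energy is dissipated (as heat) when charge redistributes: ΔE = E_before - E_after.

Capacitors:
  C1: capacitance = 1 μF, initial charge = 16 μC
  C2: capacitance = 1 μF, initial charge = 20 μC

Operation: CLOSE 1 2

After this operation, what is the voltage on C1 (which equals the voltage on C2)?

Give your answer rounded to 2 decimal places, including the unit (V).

Initial: C1(1μF, Q=16μC, V=16.00V), C2(1μF, Q=20μC, V=20.00V)
Op 1: CLOSE 1-2: Q_total=36.00, C_total=2.00, V=18.00; Q1=18.00, Q2=18.00; dissipated=4.000

Answer: 18.00 V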